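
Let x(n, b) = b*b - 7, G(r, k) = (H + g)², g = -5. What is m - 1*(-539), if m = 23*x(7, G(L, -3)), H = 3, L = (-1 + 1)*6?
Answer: 746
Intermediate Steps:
L = 0 (L = 0*6 = 0)
G(r, k) = 4 (G(r, k) = (3 - 5)² = (-2)² = 4)
x(n, b) = -7 + b² (x(n, b) = b² - 7 = -7 + b²)
m = 207 (m = 23*(-7 + 4²) = 23*(-7 + 16) = 23*9 = 207)
m - 1*(-539) = 207 - 1*(-539) = 207 + 539 = 746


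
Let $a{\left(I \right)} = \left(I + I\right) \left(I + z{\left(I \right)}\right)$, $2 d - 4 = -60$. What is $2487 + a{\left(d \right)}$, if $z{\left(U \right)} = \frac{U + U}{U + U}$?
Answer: $3999$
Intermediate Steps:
$d = -28$ ($d = 2 + \frac{1}{2} \left(-60\right) = 2 - 30 = -28$)
$z{\left(U \right)} = 1$ ($z{\left(U \right)} = \frac{2 U}{2 U} = 2 U \frac{1}{2 U} = 1$)
$a{\left(I \right)} = 2 I \left(1 + I\right)$ ($a{\left(I \right)} = \left(I + I\right) \left(I + 1\right) = 2 I \left(1 + I\right)$)
$2487 + a{\left(d \right)} = 2487 + 2 \left(-28\right) \left(1 - 28\right) = 2487 + 2 \left(-28\right) \left(-27\right) = 2487 + 1512 = 3999$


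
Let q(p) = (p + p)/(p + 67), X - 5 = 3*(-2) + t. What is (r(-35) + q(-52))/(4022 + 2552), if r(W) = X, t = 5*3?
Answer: 53/49305 ≈ 0.0010749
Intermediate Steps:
t = 15
X = 14 (X = 5 + (3*(-2) + 15) = 5 + (-6 + 15) = 5 + 9 = 14)
r(W) = 14
q(p) = 2*p/(67 + p) (q(p) = (2*p)/(67 + p) = 2*p/(67 + p))
(r(-35) + q(-52))/(4022 + 2552) = (14 + 2*(-52)/(67 - 52))/(4022 + 2552) = (14 + 2*(-52)/15)/6574 = (14 + 2*(-52)*(1/15))*(1/6574) = (14 - 104/15)*(1/6574) = (106/15)*(1/6574) = 53/49305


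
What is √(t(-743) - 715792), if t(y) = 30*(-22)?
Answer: 2*I*√179113 ≈ 846.43*I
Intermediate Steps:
t(y) = -660
√(t(-743) - 715792) = √(-660 - 715792) = √(-716452) = 2*I*√179113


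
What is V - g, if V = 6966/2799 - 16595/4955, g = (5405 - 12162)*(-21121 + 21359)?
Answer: 495638104191/308201 ≈ 1.6082e+6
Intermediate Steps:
g = -1608166 (g = -6757*238 = -1608166)
V = -265175/308201 (V = 6966*(1/2799) - 16595*1/4955 = 774/311 - 3319/991 = -265175/308201 ≈ -0.86040)
V - g = -265175/308201 - 1*(-1608166) = -265175/308201 + 1608166 = 495638104191/308201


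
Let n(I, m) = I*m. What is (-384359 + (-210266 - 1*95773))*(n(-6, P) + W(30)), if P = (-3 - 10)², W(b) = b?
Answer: 679351632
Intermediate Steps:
P = 169 (P = (-13)² = 169)
(-384359 + (-210266 - 1*95773))*(n(-6, P) + W(30)) = (-384359 + (-210266 - 1*95773))*(-6*169 + 30) = (-384359 + (-210266 - 95773))*(-1014 + 30) = (-384359 - 306039)*(-984) = -690398*(-984) = 679351632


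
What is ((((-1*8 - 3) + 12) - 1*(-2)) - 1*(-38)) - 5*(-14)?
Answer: 111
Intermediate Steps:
((((-1*8 - 3) + 12) - 1*(-2)) - 1*(-38)) - 5*(-14) = ((((-8 - 3) + 12) + 2) + 38) + 70 = (((-11 + 12) + 2) + 38) + 70 = ((1 + 2) + 38) + 70 = (3 + 38) + 70 = 41 + 70 = 111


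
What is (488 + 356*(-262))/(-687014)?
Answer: 46392/343507 ≈ 0.13505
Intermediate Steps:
(488 + 356*(-262))/(-687014) = (488 - 93272)*(-1/687014) = -92784*(-1/687014) = 46392/343507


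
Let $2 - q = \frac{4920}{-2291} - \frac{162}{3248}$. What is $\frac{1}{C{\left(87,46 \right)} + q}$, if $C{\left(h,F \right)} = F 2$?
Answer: $\frac{128296}{12341743} \approx 0.010395$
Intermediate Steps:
$C{\left(h,F \right)} = 2 F$
$q = \frac{538511}{128296}$ ($q = 2 - \left(\frac{4920}{-2291} - \frac{162}{3248}\right) = 2 - \left(4920 \left(- \frac{1}{2291}\right) - \frac{81}{1624}\right) = 2 - \left(- \frac{4920}{2291} - \frac{81}{1624}\right) = 2 - - \frac{281919}{128296} = 2 + \frac{281919}{128296} = \frac{538511}{128296} \approx 4.1974$)
$\frac{1}{C{\left(87,46 \right)} + q} = \frac{1}{2 \cdot 46 + \frac{538511}{128296}} = \frac{1}{92 + \frac{538511}{128296}} = \frac{1}{\frac{12341743}{128296}} = \frac{128296}{12341743}$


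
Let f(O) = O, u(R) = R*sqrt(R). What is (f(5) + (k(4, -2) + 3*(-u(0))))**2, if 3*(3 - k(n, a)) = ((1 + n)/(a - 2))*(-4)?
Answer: 361/9 ≈ 40.111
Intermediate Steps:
u(R) = R**(3/2)
k(n, a) = 3 + 4*(1 + n)/(3*(-2 + a)) (k(n, a) = 3 - (1 + n)/(a - 2)*(-4)/3 = 3 - (1 + n)/(-2 + a)*(-4)/3 = 3 - (-4)*(1 + n)/(3*(-2 + a)) = 3 + 4*(1 + n)/(3*(-2 + a)))
(f(5) + (k(4, -2) + 3*(-u(0))))**2 = (5 + ((-14 + 4*4 + 9*(-2))/(3*(-2 - 2)) + 3*(-0**(3/2))))**2 = (5 + ((1/3)*(-14 + 16 - 18)/(-4) + 3*(-1*0)))**2 = (5 + ((1/3)*(-1/4)*(-16) + 3*0))**2 = (5 + (4/3 + 0))**2 = (5 + 4/3)**2 = (19/3)**2 = 361/9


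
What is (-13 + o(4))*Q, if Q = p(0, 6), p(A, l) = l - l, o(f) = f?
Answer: 0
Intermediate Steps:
p(A, l) = 0
Q = 0
(-13 + o(4))*Q = (-13 + 4)*0 = -9*0 = 0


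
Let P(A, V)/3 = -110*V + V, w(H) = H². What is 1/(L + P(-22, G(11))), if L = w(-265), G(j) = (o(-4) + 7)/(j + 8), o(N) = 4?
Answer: 19/1330678 ≈ 1.4278e-5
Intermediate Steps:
G(j) = 11/(8 + j) (G(j) = (4 + 7)/(j + 8) = 11/(8 + j))
P(A, V) = -327*V (P(A, V) = 3*(-110*V + V) = 3*(-109*V) = -327*V)
L = 70225 (L = (-265)² = 70225)
1/(L + P(-22, G(11))) = 1/(70225 - 3597/(8 + 11)) = 1/(70225 - 3597/19) = 1/(1330678/19) = 19/1330678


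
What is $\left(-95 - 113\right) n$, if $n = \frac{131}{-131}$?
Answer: $208$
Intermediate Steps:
$n = -1$ ($n = 131 \left(- \frac{1}{131}\right) = -1$)
$\left(-95 - 113\right) n = \left(-95 - 113\right) \left(-1\right) = \left(-208\right) \left(-1\right) = 208$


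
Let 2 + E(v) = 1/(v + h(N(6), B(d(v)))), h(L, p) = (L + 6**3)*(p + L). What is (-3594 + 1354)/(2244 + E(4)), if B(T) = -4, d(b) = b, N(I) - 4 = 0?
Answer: -8960/8969 ≈ -0.99900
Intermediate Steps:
N(I) = 4 (N(I) = 4 + 0 = 4)
h(L, p) = (216 + L)*(L + p) (h(L, p) = (L + 216)*(L + p) = (216 + L)*(L + p))
E(v) = -2 + 1/v (E(v) = -2 + 1/(v + (4**2 + 216*4 + 216*(-4) + 4*(-4))) = -2 + 1/(v + (16 + 864 - 864 - 16)) = -2 + 1/(v + 0) = -2 + 1/v)
(-3594 + 1354)/(2244 + E(4)) = (-3594 + 1354)/(2244 + (-2 + 1/4)) = -2240/(2244 + (-2 + 1/4)) = -2240/(2244 - 7/4) = -2240/8969/4 = -2240*4/8969 = -8960/8969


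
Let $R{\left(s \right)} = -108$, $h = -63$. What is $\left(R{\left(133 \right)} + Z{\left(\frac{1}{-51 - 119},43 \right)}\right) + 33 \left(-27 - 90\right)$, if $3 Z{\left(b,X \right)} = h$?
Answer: $-3990$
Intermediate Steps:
$Z{\left(b,X \right)} = -21$ ($Z{\left(b,X \right)} = \frac{1}{3} \left(-63\right) = -21$)
$\left(R{\left(133 \right)} + Z{\left(\frac{1}{-51 - 119},43 \right)}\right) + 33 \left(-27 - 90\right) = \left(-108 - 21\right) + 33 \left(-27 - 90\right) = -129 + 33 \left(-117\right) = -129 - 3861 = -3990$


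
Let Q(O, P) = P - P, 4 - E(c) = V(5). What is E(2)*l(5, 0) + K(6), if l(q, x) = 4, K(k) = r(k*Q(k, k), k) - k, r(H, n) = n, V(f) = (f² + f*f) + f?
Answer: -204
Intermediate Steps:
V(f) = f + 2*f² (V(f) = (f² + f²) + f = 2*f² + f = f + 2*f²)
E(c) = -51 (E(c) = 4 - 5*(1 + 2*5) = 4 - 5*(1 + 10) = 4 - 5*11 = 4 - 1*55 = 4 - 55 = -51)
Q(O, P) = 0
K(k) = 0 (K(k) = k - k = 0)
E(2)*l(5, 0) + K(6) = -51*4 + 0 = -204 + 0 = -204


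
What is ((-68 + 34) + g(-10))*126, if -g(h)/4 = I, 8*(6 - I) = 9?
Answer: -6741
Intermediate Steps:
I = 39/8 (I = 6 - ⅛*9 = 6 - 9/8 = 39/8 ≈ 4.8750)
g(h) = -39/2 (g(h) = -4*39/8 = -39/2)
((-68 + 34) + g(-10))*126 = ((-68 + 34) - 39/2)*126 = (-34 - 39/2)*126 = -107/2*126 = -6741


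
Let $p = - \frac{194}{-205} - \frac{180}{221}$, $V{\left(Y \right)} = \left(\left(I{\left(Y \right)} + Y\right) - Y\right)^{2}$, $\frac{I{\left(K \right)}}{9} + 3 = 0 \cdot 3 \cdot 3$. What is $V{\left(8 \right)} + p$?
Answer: $\frac{33033319}{45305} \approx 729.13$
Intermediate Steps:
$I{\left(K \right)} = -27$ ($I{\left(K \right)} = -27 + 9 \cdot 0 \cdot 3 \cdot 3 = -27 + 9 \cdot 0 \cdot 3 = -27 + 9 \cdot 0 = -27 + 0 = -27$)
$V{\left(Y \right)} = 729$ ($V{\left(Y \right)} = \left(\left(-27 + Y\right) - Y\right)^{2} = \left(-27\right)^{2} = 729$)
$p = \frac{5974}{45305}$ ($p = \left(-194\right) \left(- \frac{1}{205}\right) - \frac{180}{221} = \frac{194}{205} - \frac{180}{221} = \frac{5974}{45305} \approx 0.13186$)
$V{\left(8 \right)} + p = 729 + \frac{5974}{45305} = \frac{33033319}{45305}$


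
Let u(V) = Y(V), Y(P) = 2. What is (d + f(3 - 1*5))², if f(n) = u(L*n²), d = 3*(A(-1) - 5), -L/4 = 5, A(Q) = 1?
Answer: 100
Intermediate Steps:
L = -20 (L = -4*5 = -20)
u(V) = 2
d = -12 (d = 3*(1 - 5) = 3*(-4) = -12)
f(n) = 2
(d + f(3 - 1*5))² = (-12 + 2)² = (-10)² = 100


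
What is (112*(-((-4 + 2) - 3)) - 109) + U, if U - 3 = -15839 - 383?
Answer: -15768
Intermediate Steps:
U = -16219 (U = 3 + (-15839 - 383) = 3 - 16222 = -16219)
(112*(-((-4 + 2) - 3)) - 109) + U = (112*(-((-4 + 2) - 3)) - 109) - 16219 = (112*(-(-2 - 3)) - 109) - 16219 = (112*(-1*(-5)) - 109) - 16219 = (112*5 - 109) - 16219 = (560 - 109) - 16219 = 451 - 16219 = -15768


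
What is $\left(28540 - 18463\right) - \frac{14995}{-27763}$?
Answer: $\frac{279782746}{27763} \approx 10078.0$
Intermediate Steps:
$\left(28540 - 18463\right) - \frac{14995}{-27763} = 10077 - - \frac{14995}{27763} = 10077 + \frac{14995}{27763} = \frac{279782746}{27763}$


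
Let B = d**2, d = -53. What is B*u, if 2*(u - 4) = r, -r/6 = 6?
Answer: -39326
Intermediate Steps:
r = -36 (r = -6*6 = -36)
u = -14 (u = 4 + (1/2)*(-36) = 4 - 18 = -14)
B = 2809 (B = (-53)**2 = 2809)
B*u = 2809*(-14) = -39326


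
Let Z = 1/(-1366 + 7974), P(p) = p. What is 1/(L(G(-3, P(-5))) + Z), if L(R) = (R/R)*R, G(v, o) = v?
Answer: -6608/19823 ≈ -0.33335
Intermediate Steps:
Z = 1/6608 ≈ 0.00015133
L(R) = R (L(R) = 1*R = R)
1/(L(G(-3, P(-5))) + Z) = 1/(-3 + 1/6608) = 1/(-19823/6608) = -6608/19823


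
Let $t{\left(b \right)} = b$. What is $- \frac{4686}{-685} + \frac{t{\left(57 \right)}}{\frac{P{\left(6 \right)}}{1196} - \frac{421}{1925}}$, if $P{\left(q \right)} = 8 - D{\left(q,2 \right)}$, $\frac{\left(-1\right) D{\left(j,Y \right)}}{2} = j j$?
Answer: $- \frac{22063867881}{59854615} \approx -368.62$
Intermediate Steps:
$D{\left(j,Y \right)} = - 2 j^{2}$ ($D{\left(j,Y \right)} = - 2 j j = - 2 j^{2}$)
$P{\left(q \right)} = 8 + 2 q^{2}$ ($P{\left(q \right)} = 8 - - 2 q^{2} = 8 + 2 q^{2}$)
$- \frac{4686}{-685} + \frac{t{\left(57 \right)}}{\frac{P{\left(6 \right)}}{1196} - \frac{421}{1925}} = - \frac{4686}{-685} + \frac{57}{\frac{8 + 2 \cdot 6^{2}}{1196} - \frac{421}{1925}} = \left(-4686\right) \left(- \frac{1}{685}\right) + \frac{57}{\left(8 + 2 \cdot 36\right) \frac{1}{1196} - \frac{421}{1925}} = \frac{4686}{685} + \frac{57}{\left(8 + 72\right) \frac{1}{1196} - \frac{421}{1925}} = \frac{4686}{685} + \frac{57}{80 \cdot \frac{1}{1196} - \frac{421}{1925}} = \frac{4686}{685} + \frac{57}{\frac{20}{299} - \frac{421}{1925}} = \frac{4686}{685} + \frac{57}{- \frac{87379}{575575}} = \frac{4686}{685} + 57 \left(- \frac{575575}{87379}\right) = \frac{4686}{685} - \frac{32807775}{87379} = - \frac{22063867881}{59854615}$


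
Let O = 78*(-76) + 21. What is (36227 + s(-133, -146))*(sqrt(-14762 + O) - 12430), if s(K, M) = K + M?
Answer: -446833640 + 35948*I*sqrt(20669) ≈ -4.4683e+8 + 5.1681e+6*I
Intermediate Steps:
O = -5907 (O = -5928 + 21 = -5907)
(36227 + s(-133, -146))*(sqrt(-14762 + O) - 12430) = (36227 + (-133 - 146))*(sqrt(-14762 - 5907) - 12430) = (36227 - 279)*(sqrt(-20669) - 12430) = 35948*(I*sqrt(20669) - 12430) = 35948*(-12430 + I*sqrt(20669)) = -446833640 + 35948*I*sqrt(20669)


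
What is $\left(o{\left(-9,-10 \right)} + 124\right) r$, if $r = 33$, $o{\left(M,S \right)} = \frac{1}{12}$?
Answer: $\frac{16379}{4} \approx 4094.8$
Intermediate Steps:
$o{\left(M,S \right)} = \frac{1}{12}$
$\left(o{\left(-9,-10 \right)} + 124\right) r = \left(\frac{1}{12} + 124\right) 33 = \frac{1489}{12} \cdot 33 = \frac{16379}{4}$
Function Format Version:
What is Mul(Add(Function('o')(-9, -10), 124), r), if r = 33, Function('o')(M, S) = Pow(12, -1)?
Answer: Rational(16379, 4) ≈ 4094.8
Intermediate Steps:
Function('o')(M, S) = Rational(1, 12)
Mul(Add(Function('o')(-9, -10), 124), r) = Mul(Add(Rational(1, 12), 124), 33) = Mul(Rational(1489, 12), 33) = Rational(16379, 4)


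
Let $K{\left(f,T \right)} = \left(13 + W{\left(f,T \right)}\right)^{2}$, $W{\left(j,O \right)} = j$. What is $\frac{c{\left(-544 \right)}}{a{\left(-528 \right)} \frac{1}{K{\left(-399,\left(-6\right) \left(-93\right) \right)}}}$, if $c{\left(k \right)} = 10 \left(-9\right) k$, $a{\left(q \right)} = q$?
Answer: $- \frac{151975920}{11} \approx -1.3816 \cdot 10^{7}$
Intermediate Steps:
$c{\left(k \right)} = - 90 k$
$K{\left(f,T \right)} = \left(13 + f\right)^{2}$
$\frac{c{\left(-544 \right)}}{a{\left(-528 \right)} \frac{1}{K{\left(-399,\left(-6\right) \left(-93\right) \right)}}} = \frac{\left(-90\right) \left(-544\right)}{\left(-528\right) \frac{1}{\left(13 - 399\right)^{2}}} = \frac{48960}{\left(-528\right) \frac{1}{\left(-386\right)^{2}}} = \frac{48960}{\left(-528\right) \frac{1}{148996}} = \frac{48960}{- \frac{132}{37249}} = 48960 \left(- \frac{37249}{132}\right) = - \frac{151975920}{11}$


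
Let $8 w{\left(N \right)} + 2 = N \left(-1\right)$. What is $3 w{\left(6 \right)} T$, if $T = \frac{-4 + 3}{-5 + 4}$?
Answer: $-3$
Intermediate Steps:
$w{\left(N \right)} = - \frac{1}{4} - \frac{N}{8}$ ($w{\left(N \right)} = - \frac{1}{4} + \frac{N \left(-1\right)}{8} = - \frac{1}{4} + \frac{\left(-1\right) N}{8} = - \frac{1}{4} - \frac{N}{8}$)
$T = 1$ ($T = - \frac{1}{-1} = \left(-1\right) \left(-1\right) = 1$)
$3 w{\left(6 \right)} T = 3 \left(- \frac{1}{4} - \frac{3}{4}\right) 1 = 3 \left(-1\right) 1 = \left(-3\right) 1 = -3$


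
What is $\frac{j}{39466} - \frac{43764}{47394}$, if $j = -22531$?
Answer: $- \frac{465837373}{311741934} \approx -1.4943$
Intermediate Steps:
$\frac{j}{39466} - \frac{43764}{47394} = - \frac{22531}{39466} - \frac{43764}{47394} = \left(-22531\right) \frac{1}{39466} - \frac{7294}{7899} = - \frac{22531}{39466} - \frac{7294}{7899} = - \frac{465837373}{311741934}$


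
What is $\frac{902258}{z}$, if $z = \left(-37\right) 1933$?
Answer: $- \frac{902258}{71521} \approx -12.615$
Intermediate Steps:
$z = -71521$
$\frac{902258}{z} = \frac{902258}{-71521} = 902258 \left(- \frac{1}{71521}\right) = - \frac{902258}{71521}$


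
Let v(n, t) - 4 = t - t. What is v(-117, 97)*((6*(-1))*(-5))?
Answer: 120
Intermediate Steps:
v(n, t) = 4 (v(n, t) = 4 + (t - t) = 4 + 0 = 4)
v(-117, 97)*((6*(-1))*(-5)) = 4*((6*(-1))*(-5)) = 4*(-6*(-5)) = 4*30 = 120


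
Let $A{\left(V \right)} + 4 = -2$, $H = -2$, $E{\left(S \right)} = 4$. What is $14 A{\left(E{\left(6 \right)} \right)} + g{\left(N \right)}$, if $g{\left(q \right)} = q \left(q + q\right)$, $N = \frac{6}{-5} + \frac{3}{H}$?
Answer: $- \frac{3471}{50} \approx -69.42$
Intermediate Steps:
$A{\left(V \right)} = -6$ ($A{\left(V \right)} = -4 - 2 = -6$)
$N = - \frac{27}{10}$ ($N = \frac{6}{-5} + \frac{3}{-2} = 6 \left(- \frac{1}{5}\right) + 3 \left(- \frac{1}{2}\right) = - \frac{6}{5} - \frac{3}{2} = - \frac{27}{10} \approx -2.7$)
$g{\left(q \right)} = 2 q^{2}$ ($g{\left(q \right)} = q 2 q = 2 q^{2}$)
$14 A{\left(E{\left(6 \right)} \right)} + g{\left(N \right)} = 14 \left(-6\right) + 2 \left(- \frac{27}{10}\right)^{2} = -84 + 2 \cdot \frac{729}{100} = -84 + \frac{729}{50} = - \frac{3471}{50}$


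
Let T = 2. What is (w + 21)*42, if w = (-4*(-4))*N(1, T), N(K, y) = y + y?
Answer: 3570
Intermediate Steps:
N(K, y) = 2*y
w = 64 (w = (-4*(-4))*(2*2) = 16*4 = 64)
(w + 21)*42 = (64 + 21)*42 = 85*42 = 3570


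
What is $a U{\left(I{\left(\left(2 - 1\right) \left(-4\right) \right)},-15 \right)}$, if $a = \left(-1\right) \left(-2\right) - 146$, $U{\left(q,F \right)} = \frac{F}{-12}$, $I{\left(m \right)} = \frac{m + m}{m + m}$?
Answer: $-180$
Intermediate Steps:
$I{\left(m \right)} = 1$ ($I{\left(m \right)} = \frac{2 m}{2 m} = 2 m \frac{1}{2 m} = 1$)
$U{\left(q,F \right)} = - \frac{F}{12}$ ($U{\left(q,F \right)} = F \left(- \frac{1}{12}\right) = - \frac{F}{12}$)
$a = -144$ ($a = 2 - 146 = -144$)
$a U{\left(I{\left(\left(2 - 1\right) \left(-4\right) \right)},-15 \right)} = - 144 \left(\left(- \frac{1}{12}\right) \left(-15\right)\right) = \left(-144\right) \frac{5}{4} = -180$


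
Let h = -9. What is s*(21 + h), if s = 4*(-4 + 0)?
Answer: -192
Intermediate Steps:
s = -16 (s = 4*(-4) = -16)
s*(21 + h) = -16*(21 - 9) = -16*12 = -192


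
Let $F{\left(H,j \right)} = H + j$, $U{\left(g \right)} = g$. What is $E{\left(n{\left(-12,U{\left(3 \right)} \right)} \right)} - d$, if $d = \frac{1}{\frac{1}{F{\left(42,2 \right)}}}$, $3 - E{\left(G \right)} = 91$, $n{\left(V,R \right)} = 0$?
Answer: $-132$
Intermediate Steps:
$E{\left(G \right)} = -88$ ($E{\left(G \right)} = 3 - 91 = -88$)
$d = 44$ ($d = \frac{1}{\frac{1}{42 + 2}} = \frac{1}{\frac{1}{44}} = 44$)
$E{\left(n{\left(-12,U{\left(3 \right)} \right)} \right)} - d = -88 - 44 = -132$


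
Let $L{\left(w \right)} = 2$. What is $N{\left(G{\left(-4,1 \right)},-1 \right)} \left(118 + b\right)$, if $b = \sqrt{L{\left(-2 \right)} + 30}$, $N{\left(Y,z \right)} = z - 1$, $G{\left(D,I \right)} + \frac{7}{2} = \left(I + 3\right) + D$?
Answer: $-236 - 8 \sqrt{2} \approx -247.31$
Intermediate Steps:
$G{\left(D,I \right)} = - \frac{1}{2} + D + I$ ($G{\left(D,I \right)} = - \frac{7}{2} + \left(\left(I + 3\right) + D\right) = - \frac{7}{2} + \left(\left(3 + I\right) + D\right) = - \frac{7}{2} + \left(3 + D + I\right) = - \frac{1}{2} + D + I$)
$N{\left(Y,z \right)} = -1 + z$
$b = 4 \sqrt{2}$ ($b = \sqrt{2 + 30} = \sqrt{32} = 4 \sqrt{2} \approx 5.6569$)
$N{\left(G{\left(-4,1 \right)},-1 \right)} \left(118 + b\right) = \left(-1 - 1\right) \left(118 + 4 \sqrt{2}\right) = - 2 \left(118 + 4 \sqrt{2}\right) = -236 - 8 \sqrt{2}$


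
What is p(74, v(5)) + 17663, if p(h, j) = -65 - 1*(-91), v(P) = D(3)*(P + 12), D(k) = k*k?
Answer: 17689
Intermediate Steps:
D(k) = k²
v(P) = 108 + 9*P (v(P) = 3²*(P + 12) = 9*(12 + P) = 108 + 9*P)
p(h, j) = 26 (p(h, j) = -65 + 91 = 26)
p(74, v(5)) + 17663 = 26 + 17663 = 17689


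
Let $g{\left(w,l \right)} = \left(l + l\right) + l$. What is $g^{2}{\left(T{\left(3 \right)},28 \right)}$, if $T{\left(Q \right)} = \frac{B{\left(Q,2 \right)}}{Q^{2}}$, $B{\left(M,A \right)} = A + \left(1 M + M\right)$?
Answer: $7056$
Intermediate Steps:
$B{\left(M,A \right)} = A + 2 M$ ($B{\left(M,A \right)} = A + \left(M + M\right) = A + 2 M$)
$T{\left(Q \right)} = \frac{2 + 2 Q}{Q^{2}}$
$g{\left(w,l \right)} = 3 l$ ($g{\left(w,l \right)} = 2 l + l = 3 l$)
$g^{2}{\left(T{\left(3 \right)},28 \right)} = \left(3 \cdot 28\right)^{2} = 84^{2} = 7056$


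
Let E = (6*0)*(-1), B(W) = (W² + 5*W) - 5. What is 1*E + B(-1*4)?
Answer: -9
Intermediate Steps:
B(W) = -5 + W² + 5*W
E = 0 (E = 0*(-1) = 0)
1*E + B(-1*4) = 1*0 + (-5 + (-1*4)² + 5*(-1*4)) = 0 + (-5 + (-4)² + 5*(-4)) = 0 + (-5 + 16 - 20) = 0 - 9 = -9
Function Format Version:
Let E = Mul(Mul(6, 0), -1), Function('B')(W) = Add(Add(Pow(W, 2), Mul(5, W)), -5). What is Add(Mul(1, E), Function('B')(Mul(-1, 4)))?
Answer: -9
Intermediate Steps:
Function('B')(W) = Add(-5, Pow(W, 2), Mul(5, W))
E = 0 (E = Mul(0, -1) = 0)
Add(Mul(1, E), Function('B')(Mul(-1, 4))) = Add(Mul(1, 0), Add(-5, Pow(Mul(-1, 4), 2), Mul(5, Mul(-1, 4)))) = Add(0, Add(-5, Pow(-4, 2), Mul(5, -4))) = Add(0, Add(-5, 16, -20)) = Add(0, -9) = -9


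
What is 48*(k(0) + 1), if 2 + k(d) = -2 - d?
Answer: -144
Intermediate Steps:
k(d) = -4 - d (k(d) = -2 + (-2 - d) = -4 - d)
48*(k(0) + 1) = 48*((-4 - 1*0) + 1) = 48*((-4 + 0) + 1) = 48*(-4 + 1) = 48*(-3) = -144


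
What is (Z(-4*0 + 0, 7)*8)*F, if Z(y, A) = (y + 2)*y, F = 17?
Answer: 0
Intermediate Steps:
Z(y, A) = y*(2 + y) (Z(y, A) = (2 + y)*y = y*(2 + y))
(Z(-4*0 + 0, 7)*8)*F = (((-4*0 + 0)*(2 + (-4*0 + 0)))*8)*17 = (((0 + 0)*(2 + (0 + 0)))*8)*17 = ((0*(2 + 0))*8)*17 = ((0*2)*8)*17 = (0*8)*17 = 0*17 = 0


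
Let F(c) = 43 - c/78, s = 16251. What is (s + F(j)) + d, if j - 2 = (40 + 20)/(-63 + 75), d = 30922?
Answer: 3682841/78 ≈ 47216.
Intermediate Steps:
j = 7 (j = 2 + (40 + 20)/(-63 + 75) = 2 + 60/12 = 2 + 60*(1/12) = 2 + 5 = 7)
F(c) = 43 - c/78
(s + F(j)) + d = (16251 + (43 - 1/78*7)) + 30922 = (16251 + (43 - 7/78)) + 30922 = (16251 + 3347/78) + 30922 = 1270925/78 + 30922 = 3682841/78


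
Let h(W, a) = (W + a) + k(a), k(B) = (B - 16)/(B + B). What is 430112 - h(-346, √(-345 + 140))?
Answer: 860915/2 - 213*I*√205/205 ≈ 4.3046e+5 - 14.877*I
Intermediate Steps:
k(B) = (-16 + B)/(2*B) (k(B) = (-16 + B)/((2*B)) = (-16 + B)*(1/(2*B)) = (-16 + B)/(2*B))
h(W, a) = W + a + (-16 + a)/(2*a) (h(W, a) = (W + a) + (-16 + a)/(2*a) = W + a + (-16 + a)/(2*a))
430112 - h(-346, √(-345 + 140)) = 430112 - (½ - 346 + √(-345 + 140) - 8/√(-345 + 140)) = 430112 - (½ - 346 + √(-205) - 8*(-I*√205/205)) = 430112 - (½ - 346 + I*√205 - 8*(-I*√205/205)) = 430112 - (½ - 346 + I*√205 - (-8)*I*√205/205) = 430112 - (½ - 346 + I*√205 + 8*I*√205/205) = 430112 - (-691/2 + 213*I*√205/205) = 430112 + (691/2 - 213*I*√205/205) = 860915/2 - 213*I*√205/205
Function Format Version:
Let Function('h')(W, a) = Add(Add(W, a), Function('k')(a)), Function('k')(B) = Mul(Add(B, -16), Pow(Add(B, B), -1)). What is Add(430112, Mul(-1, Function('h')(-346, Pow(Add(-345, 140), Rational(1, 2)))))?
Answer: Add(Rational(860915, 2), Mul(Rational(-213, 205), I, Pow(205, Rational(1, 2)))) ≈ Add(4.3046e+5, Mul(-14.877, I))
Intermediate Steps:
Function('k')(B) = Mul(Rational(1, 2), Pow(B, -1), Add(-16, B)) (Function('k')(B) = Mul(Add(-16, B), Pow(Mul(2, B), -1)) = Mul(Add(-16, B), Mul(Rational(1, 2), Pow(B, -1))) = Mul(Rational(1, 2), Pow(B, -1), Add(-16, B)))
Function('h')(W, a) = Add(W, a, Mul(Rational(1, 2), Pow(a, -1), Add(-16, a))) (Function('h')(W, a) = Add(Add(W, a), Mul(Rational(1, 2), Pow(a, -1), Add(-16, a))) = Add(W, a, Mul(Rational(1, 2), Pow(a, -1), Add(-16, a))))
Add(430112, Mul(-1, Function('h')(-346, Pow(Add(-345, 140), Rational(1, 2))))) = Add(430112, Mul(-1, Add(Rational(1, 2), -346, Pow(Add(-345, 140), Rational(1, 2)), Mul(-8, Pow(Pow(Add(-345, 140), Rational(1, 2)), -1))))) = Add(430112, Mul(-1, Add(Rational(1, 2), -346, Pow(-205, Rational(1, 2)), Mul(-8, Pow(Pow(-205, Rational(1, 2)), -1))))) = Add(430112, Mul(-1, Add(Rational(1, 2), -346, Mul(I, Pow(205, Rational(1, 2))), Mul(-8, Pow(Mul(I, Pow(205, Rational(1, 2))), -1))))) = Add(430112, Mul(-1, Add(Rational(1, 2), -346, Mul(I, Pow(205, Rational(1, 2))), Mul(-8, Mul(Rational(-1, 205), I, Pow(205, Rational(1, 2))))))) = Add(430112, Mul(-1, Add(Rational(1, 2), -346, Mul(I, Pow(205, Rational(1, 2))), Mul(Rational(8, 205), I, Pow(205, Rational(1, 2)))))) = Add(430112, Mul(-1, Add(Rational(-691, 2), Mul(Rational(213, 205), I, Pow(205, Rational(1, 2)))))) = Add(430112, Add(Rational(691, 2), Mul(Rational(-213, 205), I, Pow(205, Rational(1, 2))))) = Add(Rational(860915, 2), Mul(Rational(-213, 205), I, Pow(205, Rational(1, 2))))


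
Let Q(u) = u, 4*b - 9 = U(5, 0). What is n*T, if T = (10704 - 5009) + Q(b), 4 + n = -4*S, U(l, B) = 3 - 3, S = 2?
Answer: -68367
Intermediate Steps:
U(l, B) = 0
b = 9/4 (b = 9/4 + (¼)*0 = 9/4 + 0 = 9/4 ≈ 2.2500)
n = -12 (n = -4 - 4*2 = -4 - 8 = -12)
T = 22789/4 (T = (10704 - 5009) + 9/4 = 5695 + 9/4 = 22789/4 ≈ 5697.3)
n*T = -12*22789/4 = -68367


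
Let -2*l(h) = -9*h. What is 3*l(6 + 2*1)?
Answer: 108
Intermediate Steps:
l(h) = 9*h/2 (l(h) = -(-9)*h/2 = 9*h/2)
3*l(6 + 2*1) = 3*(9*(6 + 2*1)/2) = 3*(9*(6 + 2)/2) = 3*((9/2)*8) = 3*36 = 108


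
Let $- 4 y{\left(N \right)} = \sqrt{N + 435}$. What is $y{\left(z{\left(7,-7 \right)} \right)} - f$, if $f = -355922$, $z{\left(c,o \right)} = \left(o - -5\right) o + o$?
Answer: $355922 - \frac{\sqrt{442}}{4} \approx 3.5592 \cdot 10^{5}$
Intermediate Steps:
$z{\left(c,o \right)} = o + o \left(5 + o\right)$ ($z{\left(c,o \right)} = \left(o + 5\right) o + o = \left(5 + o\right) o + o = o \left(5 + o\right) + o = o + o \left(5 + o\right)$)
$y{\left(N \right)} = - \frac{\sqrt{435 + N}}{4}$ ($y{\left(N \right)} = - \frac{\sqrt{N + 435}}{4} = - \frac{\sqrt{435 + N}}{4}$)
$y{\left(z{\left(7,-7 \right)} \right)} - f = - \frac{\sqrt{435 - 7 \left(6 - 7\right)}}{4} - -355922 = - \frac{\sqrt{435 - -7}}{4} + 355922 = - \frac{\sqrt{435 + 7}}{4} + 355922 = - \frac{\sqrt{442}}{4} + 355922 = 355922 - \frac{\sqrt{442}}{4}$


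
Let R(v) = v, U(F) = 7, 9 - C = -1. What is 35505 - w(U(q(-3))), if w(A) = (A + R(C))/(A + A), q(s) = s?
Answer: 497053/14 ≈ 35504.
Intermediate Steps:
C = 10 (C = 9 - 1*(-1) = 9 + 1 = 10)
w(A) = (10 + A)/(2*A) (w(A) = (A + 10)/(A + A) = (10 + A)/((2*A)) = (10 + A)*(1/(2*A)) = (10 + A)/(2*A))
35505 - w(U(q(-3))) = 35505 - (10 + 7)/(2*7) = 35505 - 17/(2*7) = 35505 - 1*17/14 = 35505 - 17/14 = 497053/14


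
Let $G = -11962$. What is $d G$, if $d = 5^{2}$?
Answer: $-299050$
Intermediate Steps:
$d = 25$
$d G = 25 \left(-11962\right) = -299050$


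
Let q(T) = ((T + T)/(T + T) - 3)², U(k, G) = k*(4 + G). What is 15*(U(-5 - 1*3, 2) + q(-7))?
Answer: -660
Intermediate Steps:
q(T) = 4 (q(T) = ((2*T)/((2*T)) - 3)² = ((2*T)*(1/(2*T)) - 3)² = (1 - 3)² = (-2)² = 4)
15*(U(-5 - 1*3, 2) + q(-7)) = 15*((-5 - 1*3)*(4 + 2) + 4) = 15*((-5 - 3)*6 + 4) = 15*(-8*6 + 4) = 15*(-48 + 4) = 15*(-44) = -660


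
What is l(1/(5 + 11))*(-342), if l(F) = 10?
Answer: -3420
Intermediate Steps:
l(1/(5 + 11))*(-342) = 10*(-342) = -3420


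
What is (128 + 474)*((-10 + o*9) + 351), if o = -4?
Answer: 183610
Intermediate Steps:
(128 + 474)*((-10 + o*9) + 351) = (128 + 474)*((-10 - 4*9) + 351) = 602*((-10 - 36) + 351) = 602*(-46 + 351) = 602*305 = 183610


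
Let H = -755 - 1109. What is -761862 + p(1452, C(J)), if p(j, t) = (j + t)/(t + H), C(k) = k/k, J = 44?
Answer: -1419350359/1863 ≈ -7.6186e+5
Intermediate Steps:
H = -1864
C(k) = 1
p(j, t) = (j + t)/(-1864 + t) (p(j, t) = (j + t)/(t - 1864) = (j + t)/(-1864 + t))
-761862 + p(1452, C(J)) = -761862 + (1452 + 1)/(-1864 + 1) = -761862 + 1453/(-1863) = -761862 - 1/1863*1453 = -761862 - 1453/1863 = -1419350359/1863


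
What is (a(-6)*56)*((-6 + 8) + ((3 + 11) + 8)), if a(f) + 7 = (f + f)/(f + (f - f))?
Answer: -6720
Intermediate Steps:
a(f) = -5 (a(f) = -7 + (f + f)/(f + (f - f)) = -7 + (2*f)/(f + 0) = -7 + (2*f)/f = -7 + 2 = -5)
(a(-6)*56)*((-6 + 8) + ((3 + 11) + 8)) = (-5*56)*((-6 + 8) + ((3 + 11) + 8)) = -280*(2 + (14 + 8)) = -280*(2 + 22) = -280*24 = -6720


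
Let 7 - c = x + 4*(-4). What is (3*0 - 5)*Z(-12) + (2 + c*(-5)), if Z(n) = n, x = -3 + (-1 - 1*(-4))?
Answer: -53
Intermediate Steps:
x = 0 (x = -3 + (-1 + 4) = -3 + 3 = 0)
c = 23 (c = 7 - (0 + 4*(-4)) = 7 - (0 - 16) = 7 - 1*(-16) = 7 + 16 = 23)
(3*0 - 5)*Z(-12) + (2 + c*(-5)) = (3*0 - 5)*(-12) + (2 + 23*(-5)) = (0 - 5)*(-12) + (2 - 115) = -5*(-12) - 113 = 60 - 113 = -53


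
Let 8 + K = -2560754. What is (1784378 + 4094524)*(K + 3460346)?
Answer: 5288566176768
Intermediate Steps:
K = -2560762 (K = -8 - 2560754 = -2560762)
(1784378 + 4094524)*(K + 3460346) = (1784378 + 4094524)*(-2560762 + 3460346) = 5878902*899584 = 5288566176768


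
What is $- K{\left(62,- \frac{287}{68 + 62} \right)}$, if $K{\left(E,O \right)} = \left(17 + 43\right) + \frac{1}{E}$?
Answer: $- \frac{3721}{62} \approx -60.016$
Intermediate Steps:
$K{\left(E,O \right)} = 60 + \frac{1}{E}$
$- K{\left(62,- \frac{287}{68 + 62} \right)} = - (60 + \frac{1}{62}) = \left(-1\right) \frac{3721}{62} = - \frac{3721}{62}$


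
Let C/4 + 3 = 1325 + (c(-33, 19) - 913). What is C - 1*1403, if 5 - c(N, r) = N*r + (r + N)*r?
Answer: 3825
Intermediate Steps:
c(N, r) = 5 - N*r - r*(N + r) (c(N, r) = 5 - (N*r + (r + N)*r) = 5 - (N*r + (N + r)*r) = 5 - (N*r + r*(N + r)) = 5 + (-N*r - r*(N + r)) = 5 - N*r - r*(N + r))
C = 5228 (C = -12 + 4*(1325 + ((5 - 1*19² - 2*(-33)*19) - 913)) = -12 + 4*(1325 + ((5 - 1*361 + 1254) - 913)) = -12 + 4*(1325 + ((5 - 361 + 1254) - 913)) = -12 + 4*(1325 + (898 - 913)) = -12 + 4*(1325 - 15) = -12 + 4*1310 = -12 + 5240 = 5228)
C - 1*1403 = 5228 - 1*1403 = 5228 - 1403 = 3825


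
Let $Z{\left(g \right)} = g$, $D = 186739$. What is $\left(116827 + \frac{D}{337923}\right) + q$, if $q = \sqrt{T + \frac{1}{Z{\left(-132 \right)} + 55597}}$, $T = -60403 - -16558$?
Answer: $\frac{39478717060}{337923} + \frac{2 i \sqrt{33720819269915}}{55465} \approx 1.1683 \cdot 10^{5} + 209.39 i$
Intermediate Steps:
$T = -43845$ ($T = -60403 + 16558 = -43845$)
$q = \frac{2 i \sqrt{33720819269915}}{55465}$ ($q = \sqrt{-43845 + \frac{1}{-132 + 55597}} = \sqrt{-43845 + \frac{1}{55465}} = \sqrt{- \frac{2431862924}{55465}} = \frac{2 i \sqrt{33720819269915}}{55465} \approx 209.39 i$)
$\left(116827 + \frac{D}{337923}\right) + q = \left(116827 + \frac{186739}{337923}\right) + \frac{2 i \sqrt{33720819269915}}{55465} = \frac{39478717060}{337923} + \frac{2 i \sqrt{33720819269915}}{55465}$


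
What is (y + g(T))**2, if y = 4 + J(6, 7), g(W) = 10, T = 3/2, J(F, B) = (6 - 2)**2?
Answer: 900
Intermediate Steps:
J(F, B) = 16 (J(F, B) = 4**2 = 16)
T = 3/2 (T = 3*(1/2) = 3/2 ≈ 1.5000)
y = 20 (y = 4 + 16 = 20)
(y + g(T))**2 = (20 + 10)**2 = 30**2 = 900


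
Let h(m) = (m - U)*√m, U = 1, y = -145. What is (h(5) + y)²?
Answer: 21105 - 1160*√5 ≈ 18511.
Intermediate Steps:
h(m) = √m*(-1 + m) (h(m) = (m - 1*1)*√m = (m - 1)*√m = (-1 + m)*√m = √m*(-1 + m))
(h(5) + y)² = (√5*(-1 + 5) - 145)² = (√5*4 - 145)² = (4*√5 - 145)² = (-145 + 4*√5)²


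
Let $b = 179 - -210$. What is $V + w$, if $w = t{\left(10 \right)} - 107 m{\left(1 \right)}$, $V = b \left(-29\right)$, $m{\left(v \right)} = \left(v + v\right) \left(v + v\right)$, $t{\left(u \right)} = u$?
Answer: $-11699$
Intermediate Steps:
$b = 389$ ($b = 179 + 210 = 389$)
$m{\left(v \right)} = 4 v^{2}$ ($m{\left(v \right)} = 2 v 2 v = 4 v^{2}$)
$V = -11281$ ($V = 389 \left(-29\right) = -11281$)
$w = -418$ ($w = 10 - 107 \cdot 4 \cdot 1^{2} = 10 - 107 \cdot 4 \cdot 1 = 10 - 428 = -418$)
$V + w = -11281 - 418 = -11699$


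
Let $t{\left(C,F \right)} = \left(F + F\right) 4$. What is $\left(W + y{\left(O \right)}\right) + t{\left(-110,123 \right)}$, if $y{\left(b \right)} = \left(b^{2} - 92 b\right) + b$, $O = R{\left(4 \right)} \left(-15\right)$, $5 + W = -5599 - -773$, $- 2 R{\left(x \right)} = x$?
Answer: $-5677$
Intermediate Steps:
$t{\left(C,F \right)} = 8 F$ ($t{\left(C,F \right)} = 2 F 4 = 8 F$)
$R{\left(x \right)} = - \frac{x}{2}$
$W = -4831$ ($W = -5 - 4826 = -4831$)
$O = 30$ ($O = \left(- \frac{1}{2}\right) 4 \left(-15\right) = \left(-2\right) \left(-15\right) = 30$)
$y{\left(b \right)} = b^{2} - 91 b$
$\left(W + y{\left(O \right)}\right) + t{\left(-110,123 \right)} = \left(-4831 + 30 \left(-91 + 30\right)\right) + 8 \cdot 123 = \left(-4831 + 30 \left(-61\right)\right) + 984 = \left(-4831 - 1830\right) + 984 = -6661 + 984 = -5677$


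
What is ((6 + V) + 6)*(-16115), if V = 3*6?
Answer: -483450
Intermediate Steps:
V = 18
((6 + V) + 6)*(-16115) = ((6 + 18) + 6)*(-16115) = (24 + 6)*(-16115) = 30*(-16115) = -483450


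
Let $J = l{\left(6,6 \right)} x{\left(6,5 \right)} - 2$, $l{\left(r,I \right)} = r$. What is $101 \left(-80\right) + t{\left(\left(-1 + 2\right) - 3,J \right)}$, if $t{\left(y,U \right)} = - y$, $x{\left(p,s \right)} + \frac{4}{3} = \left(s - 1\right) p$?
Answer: $-8078$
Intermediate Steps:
$x{\left(p,s \right)} = - \frac{4}{3} + p \left(-1 + s\right)$ ($x{\left(p,s \right)} = - \frac{4}{3} + \left(s - 1\right) p = - \frac{4}{3} + \left(-1 + s\right) p = - \frac{4}{3} + p \left(-1 + s\right)$)
$J = 134$ ($J = 6 \left(- \frac{4}{3} - 6 + 6 \cdot 5\right) - 2 = 6 \left(- \frac{4}{3} - 6 + 30\right) - 2 = 6 \cdot \frac{68}{3} - 2 = 136 - 2 = 134$)
$101 \left(-80\right) + t{\left(\left(-1 + 2\right) - 3,J \right)} = 101 \left(-80\right) - \left(\left(-1 + 2\right) - 3\right) = -8080 - \left(1 - 3\right) = -8080 - -2 = -8080 + 2 = -8078$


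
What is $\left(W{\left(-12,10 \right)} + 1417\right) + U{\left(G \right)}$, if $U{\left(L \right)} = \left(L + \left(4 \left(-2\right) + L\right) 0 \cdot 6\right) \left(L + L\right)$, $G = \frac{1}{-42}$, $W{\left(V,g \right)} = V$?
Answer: $\frac{1239211}{882} \approx 1405.0$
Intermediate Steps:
$G = - \frac{1}{42} \approx -0.02381$
$U{\left(L \right)} = 2 L^{2}$ ($U{\left(L \right)} = \left(L + \left(-8 + L\right) 0 \cdot 6\right) 2 L = \left(L + 0 \cdot 6\right) 2 L = \left(L + 0\right) 2 L = L 2 L = 2 L^{2}$)
$\left(W{\left(-12,10 \right)} + 1417\right) + U{\left(G \right)} = \left(-12 + 1417\right) + 2 \left(- \frac{1}{42}\right)^{2} = 1405 + 2 \cdot \frac{1}{1764} = 1405 + \frac{1}{882} = \frac{1239211}{882}$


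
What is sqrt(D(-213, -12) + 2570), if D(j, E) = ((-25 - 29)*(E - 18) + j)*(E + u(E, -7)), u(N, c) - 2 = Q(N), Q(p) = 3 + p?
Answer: I*sqrt(24163) ≈ 155.44*I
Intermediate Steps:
u(N, c) = 5 + N (u(N, c) = 2 + (3 + N) = 5 + N)
D(j, E) = (5 + 2*E)*(972 + j - 54*E) (D(j, E) = ((-25 - 29)*(E - 18) + j)*(E + (5 + E)) = (-54*(-18 + E) + j)*(5 + 2*E) = ((972 - 54*E) + j)*(5 + 2*E) = (972 + j - 54*E)*(5 + 2*E) = (5 + 2*E)*(972 + j - 54*E))
sqrt(D(-213, -12) + 2570) = sqrt((4860 - 108*(-12)**2 + 5*(-213) + 1674*(-12) + 2*(-12)*(-213)) + 2570) = sqrt((4860 - 108*144 - 1065 - 20088 + 5112) + 2570) = sqrt((4860 - 15552 - 1065 - 20088 + 5112) + 2570) = sqrt(-26733 + 2570) = sqrt(-24163) = I*sqrt(24163)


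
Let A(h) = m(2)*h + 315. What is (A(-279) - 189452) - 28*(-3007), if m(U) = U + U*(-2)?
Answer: -104383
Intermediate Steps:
m(U) = -U (m(U) = U - 2*U = -U)
A(h) = 315 - 2*h (A(h) = (-1*2)*h + 315 = -2*h + 315 = 315 - 2*h)
(A(-279) - 189452) - 28*(-3007) = ((315 - 2*(-279)) - 189452) - 28*(-3007) = ((315 + 558) - 189452) + 84196 = (873 - 189452) + 84196 = -188579 + 84196 = -104383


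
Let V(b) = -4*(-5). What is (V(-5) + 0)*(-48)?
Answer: -960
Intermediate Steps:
V(b) = 20
(V(-5) + 0)*(-48) = (20 + 0)*(-48) = 20*(-48) = -960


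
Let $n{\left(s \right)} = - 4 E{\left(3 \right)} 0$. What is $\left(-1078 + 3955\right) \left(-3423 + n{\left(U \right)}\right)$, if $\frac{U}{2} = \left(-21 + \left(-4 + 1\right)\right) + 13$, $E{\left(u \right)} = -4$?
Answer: $-9847971$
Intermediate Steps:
$U = -22$ ($U = 2 \left(\left(-21 + \left(-4 + 1\right)\right) + 13\right) = 2 \left(\left(-21 - 3\right) + 13\right) = 2 \left(-24 + 13\right) = 2 \left(-11\right) = -22$)
$n{\left(s \right)} = 0$ ($n{\left(s \right)} = \left(-4\right) \left(-4\right) 0 = 16 \cdot 0 = 0$)
$\left(-1078 + 3955\right) \left(-3423 + n{\left(U \right)}\right) = \left(-1078 + 3955\right) \left(-3423 + 0\right) = 2877 \left(-3423\right) = -9847971$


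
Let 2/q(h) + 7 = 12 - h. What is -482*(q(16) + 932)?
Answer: -4940500/11 ≈ -4.4914e+5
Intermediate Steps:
q(h) = 2/(5 - h) (q(h) = 2/(-7 + (12 - h)) = 2/(5 - h))
-482*(q(16) + 932) = -482*(-2/(-5 + 16) + 932) = -482*(-2/11 + 932) = -482*10250/11 = -4940500/11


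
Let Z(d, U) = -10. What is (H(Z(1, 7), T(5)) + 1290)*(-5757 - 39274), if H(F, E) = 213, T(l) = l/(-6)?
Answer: -67681593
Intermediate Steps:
T(l) = -l/6 (T(l) = l*(-⅙) = -l/6)
(H(Z(1, 7), T(5)) + 1290)*(-5757 - 39274) = (213 + 1290)*(-5757 - 39274) = 1503*(-45031) = -67681593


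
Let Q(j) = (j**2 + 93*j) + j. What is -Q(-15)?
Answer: 1185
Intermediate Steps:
Q(j) = j**2 + 94*j
-Q(-15) = -(-15)*(94 - 15) = -(-15)*79 = -1*(-1185) = 1185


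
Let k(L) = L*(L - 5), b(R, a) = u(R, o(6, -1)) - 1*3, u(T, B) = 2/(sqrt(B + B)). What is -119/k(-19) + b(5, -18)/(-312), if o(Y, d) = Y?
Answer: -745/2964 - sqrt(3)/936 ≈ -0.25320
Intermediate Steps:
u(T, B) = sqrt(2)/sqrt(B) (u(T, B) = 2/(sqrt(2*B)) = 2/((sqrt(2)*sqrt(B))) = 2*(sqrt(2)/(2*sqrt(B))) = sqrt(2)/sqrt(B))
b(R, a) = -3 + sqrt(3)/3 (b(R, a) = sqrt(2)/sqrt(6) - 1*3 = sqrt(2)*(sqrt(6)/6) - 3 = sqrt(3)/3 - 3 = -3 + sqrt(3)/3)
k(L) = L*(-5 + L)
-119/k(-19) + b(5, -18)/(-312) = -119*(-1/(19*(-5 - 19))) + (-3 + sqrt(3)/3)/(-312) = -119/((-19*(-24))) + (-3 + sqrt(3)/3)*(-1/312) = -119/456 + (1/104 - sqrt(3)/936) = -745/2964 - sqrt(3)/936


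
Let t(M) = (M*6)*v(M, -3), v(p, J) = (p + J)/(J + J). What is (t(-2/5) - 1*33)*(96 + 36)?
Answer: -113388/25 ≈ -4535.5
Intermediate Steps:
v(p, J) = (J + p)/(2*J) (v(p, J) = (J + p)/((2*J)) = (J + p)*(1/(2*J)) = (J + p)/(2*J))
t(M) = 6*M*(½ - M/6) (t(M) = (M*6)*((½)*(-3 + M)/(-3)) = (6*M)*((½)*(-⅓)*(-3 + M)) = (6*M)*(½ - M/6) = 6*M*(½ - M/6))
(t(-2/5) - 1*33)*(96 + 36) = ((-2/5)*(3 - (-2)/5) - 1*33)*(96 + 36) = ((-2*⅕)*(3 - (-2)/5) - 33)*132 = (-2*(3 - 1*(-⅖))/5 - 33)*132 = (-2*(3 + ⅖)/5 - 33)*132 = (-⅖*17/5 - 33)*132 = (-34/25 - 33)*132 = -859/25*132 = -113388/25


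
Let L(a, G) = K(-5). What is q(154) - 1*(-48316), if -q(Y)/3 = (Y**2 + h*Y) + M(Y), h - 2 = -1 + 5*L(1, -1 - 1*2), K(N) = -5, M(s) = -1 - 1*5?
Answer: -11726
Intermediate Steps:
M(s) = -6 (M(s) = -1 - 5 = -6)
L(a, G) = -5
h = -24 (h = 2 + (-1 + 5*(-5)) = 2 + (-1 - 25) = 2 - 26 = -24)
q(Y) = 18 - 3*Y**2 + 72*Y (q(Y) = -3*((Y**2 - 24*Y) - 6) = -3*(-6 + Y**2 - 24*Y) = 18 - 3*Y**2 + 72*Y)
q(154) - 1*(-48316) = (18 - 3*154**2 + 72*154) - 1*(-48316) = (18 - 3*23716 + 11088) + 48316 = (18 - 71148 + 11088) + 48316 = -60042 + 48316 = -11726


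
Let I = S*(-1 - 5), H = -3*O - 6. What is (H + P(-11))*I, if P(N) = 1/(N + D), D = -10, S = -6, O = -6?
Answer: 3012/7 ≈ 430.29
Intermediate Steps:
H = 12 (H = -3*(-6) - 6 = 18 - 6 = 12)
P(N) = 1/(-10 + N) (P(N) = 1/(N - 10) = 1/(-10 + N))
I = 36 (I = -6*(-1 - 5) = -6*(-6) = 36)
(H + P(-11))*I = (12 + 1/(-10 - 11))*36 = (12 + 1/(-21))*36 = (12 - 1/21)*36 = (251/21)*36 = 3012/7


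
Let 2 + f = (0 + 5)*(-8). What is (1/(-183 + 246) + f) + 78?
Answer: 2269/63 ≈ 36.016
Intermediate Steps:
f = -42 (f = -2 + (0 + 5)*(-8) = -2 + 5*(-8) = -2 - 40 = -42)
(1/(-183 + 246) + f) + 78 = (1/(-183 + 246) - 42) + 78 = (1/63 - 42) + 78 = -2645/63 + 78 = 2269/63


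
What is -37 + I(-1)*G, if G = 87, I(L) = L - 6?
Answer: -646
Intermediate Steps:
I(L) = -6 + L
-37 + I(-1)*G = -37 + (-6 - 1)*87 = -37 - 7*87 = -37 - 609 = -646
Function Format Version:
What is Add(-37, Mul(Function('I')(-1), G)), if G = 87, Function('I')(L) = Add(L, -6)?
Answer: -646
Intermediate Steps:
Function('I')(L) = Add(-6, L)
Add(-37, Mul(Function('I')(-1), G)) = Add(-37, Mul(Add(-6, -1), 87)) = Add(-37, Mul(-7, 87)) = Add(-37, -609) = -646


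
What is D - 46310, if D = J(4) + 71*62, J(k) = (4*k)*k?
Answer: -41844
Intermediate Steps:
J(k) = 4*k**2
D = 4466 (D = 4*4**2 + 71*62 = 4*16 + 4402 = 64 + 4402 = 4466)
D - 46310 = 4466 - 46310 = -41844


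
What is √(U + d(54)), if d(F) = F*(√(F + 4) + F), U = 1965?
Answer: √(4881 + 54*√58) ≈ 72.748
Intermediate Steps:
d(F) = F*(F + √(4 + F)) (d(F) = F*(√(4 + F) + F) = F*(F + √(4 + F)))
√(U + d(54)) = √(1965 + 54*(54 + √(4 + 54))) = √(1965 + 54*(54 + √58)) = √(1965 + (2916 + 54*√58)) = √(4881 + 54*√58)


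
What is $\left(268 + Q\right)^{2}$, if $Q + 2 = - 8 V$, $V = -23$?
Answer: $202500$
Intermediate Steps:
$Q = 182$ ($Q = -2 - -184 = -2 + 184 = 182$)
$\left(268 + Q\right)^{2} = \left(268 + 182\right)^{2} = 450^{2} = 202500$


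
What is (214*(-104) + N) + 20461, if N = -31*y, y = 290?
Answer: -10785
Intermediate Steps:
N = -8990 (N = -31*290 = -8990)
(214*(-104) + N) + 20461 = (214*(-104) - 8990) + 20461 = (-22256 - 8990) + 20461 = -31246 + 20461 = -10785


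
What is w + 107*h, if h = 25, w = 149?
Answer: 2824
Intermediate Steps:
w + 107*h = 149 + 107*25 = 149 + 2675 = 2824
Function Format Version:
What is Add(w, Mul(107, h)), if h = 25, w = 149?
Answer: 2824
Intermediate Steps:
Add(w, Mul(107, h)) = Add(149, Mul(107, 25)) = Add(149, 2675) = 2824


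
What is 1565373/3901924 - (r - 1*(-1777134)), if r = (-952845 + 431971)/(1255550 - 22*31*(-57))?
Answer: -280495154893263383/157835752243 ≈ -1.7771e+6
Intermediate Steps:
r = -260437/647212 (r = -520874/(1255550 - 682*(-57)) = -520874/(1255550 + 38874) = -520874/1294424 = -520874*1/1294424 = -260437/647212 ≈ -0.40240)
1565373/3901924 - (r - 1*(-1777134)) = 1565373/3901924 - (-260437/647212 - 1*(-1777134)) = 1565373*(1/3901924) - (-260437/647212 + 1777134) = 1565373/3901924 - 1*1150182189971/647212 = 1565373/3901924 - 1150182189971/647212 = -280495154893263383/157835752243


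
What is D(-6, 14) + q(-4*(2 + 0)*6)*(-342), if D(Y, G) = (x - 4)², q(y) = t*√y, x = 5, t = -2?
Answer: 1 + 2736*I*√3 ≈ 1.0 + 4738.9*I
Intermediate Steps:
q(y) = -2*√y
D(Y, G) = 1 (D(Y, G) = (5 - 4)² = 1² = 1)
D(-6, 14) + q(-4*(2 + 0)*6)*(-342) = 1 - 2*√6*(2*I*√(2 + 0))*(-342) = 1 - 2*√6*(2*I*√2)*(-342) = 1 - 2*4*I*√3*(-342) = 1 - 8*I*√3*(-342) = 1 + 2736*I*√3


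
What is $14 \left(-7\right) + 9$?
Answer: $-89$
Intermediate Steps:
$14 \left(-7\right) + 9 = -98 + 9 = -89$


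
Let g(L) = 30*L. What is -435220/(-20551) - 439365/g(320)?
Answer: -323418541/13152640 ≈ -24.590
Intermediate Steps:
-435220/(-20551) - 439365/g(320) = -435220/(-20551) - 439365/(30*320) = -435220*(-1/20551) - 439365/9600 = 435220/20551 - 439365*1/9600 = 435220/20551 - 29291/640 = -323418541/13152640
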